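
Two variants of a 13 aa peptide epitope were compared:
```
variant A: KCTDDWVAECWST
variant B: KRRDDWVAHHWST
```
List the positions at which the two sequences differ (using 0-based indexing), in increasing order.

1, 2, 8, 9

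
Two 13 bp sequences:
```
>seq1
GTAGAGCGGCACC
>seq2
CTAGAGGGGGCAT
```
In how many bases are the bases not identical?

6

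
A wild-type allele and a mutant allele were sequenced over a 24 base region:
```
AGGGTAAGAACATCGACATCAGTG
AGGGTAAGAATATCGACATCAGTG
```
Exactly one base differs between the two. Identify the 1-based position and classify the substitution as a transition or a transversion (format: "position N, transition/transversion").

Position 11 changes C→T. C is a pyrimidine and T is a pyrimidine, so this is a transition.

position 11, transition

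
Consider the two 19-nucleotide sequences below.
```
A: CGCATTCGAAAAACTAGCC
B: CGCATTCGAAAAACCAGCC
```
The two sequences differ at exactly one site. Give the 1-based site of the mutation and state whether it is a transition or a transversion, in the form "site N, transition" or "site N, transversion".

site 15, transition

The sequences differ only at site 15: T→C (pyrimidine→pyrimidine), a transition.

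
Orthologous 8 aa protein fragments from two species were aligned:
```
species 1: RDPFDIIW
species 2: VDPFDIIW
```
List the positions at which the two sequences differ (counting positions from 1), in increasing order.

1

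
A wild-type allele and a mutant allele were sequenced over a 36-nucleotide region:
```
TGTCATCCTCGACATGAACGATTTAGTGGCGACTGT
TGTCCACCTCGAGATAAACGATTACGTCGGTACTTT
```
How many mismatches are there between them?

The sequences differ at sites 5, 6, 13, 16, 24, 25, 28, 30, 31, 35 (1-based) — 10 in total.

10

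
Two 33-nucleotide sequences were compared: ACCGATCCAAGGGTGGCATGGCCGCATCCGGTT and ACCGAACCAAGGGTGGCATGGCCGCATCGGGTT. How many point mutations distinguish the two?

The sequences differ at bases 6, 29 (1-based) — 2 in total.

2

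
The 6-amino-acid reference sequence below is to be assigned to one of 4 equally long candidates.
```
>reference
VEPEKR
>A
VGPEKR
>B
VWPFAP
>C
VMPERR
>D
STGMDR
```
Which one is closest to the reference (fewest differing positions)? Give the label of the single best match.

A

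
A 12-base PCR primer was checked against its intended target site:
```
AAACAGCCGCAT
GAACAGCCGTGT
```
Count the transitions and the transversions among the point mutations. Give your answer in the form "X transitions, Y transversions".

3 transitions, 0 transversions

Transitions (purine↔purine or pyrimidine↔pyrimidine): 1 A→G, 10 C→T, 11 A→G.
Transversions (purine↔pyrimidine): none.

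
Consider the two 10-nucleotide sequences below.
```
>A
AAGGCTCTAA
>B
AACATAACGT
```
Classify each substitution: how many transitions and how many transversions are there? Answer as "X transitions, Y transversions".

4 transitions, 4 transversions

Mismatches (1-based):
base 3: G→C (purine→pyrimidine, transversion)
base 4: G→A (purine→purine, transition)
base 5: C→T (pyrimidine→pyrimidine, transition)
base 6: T→A (pyrimidine→purine, transversion)
base 7: C→A (pyrimidine→purine, transversion)
base 8: T→C (pyrimidine→pyrimidine, transition)
base 9: A→G (purine→purine, transition)
base 10: A→T (purine→pyrimidine, transversion)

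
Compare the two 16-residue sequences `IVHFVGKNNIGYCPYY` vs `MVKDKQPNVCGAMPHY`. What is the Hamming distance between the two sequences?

11

The sequences differ at residues 1, 3, 4, 5, 6, 7, 9, 10, 12, 13, 15 (1-based) — 11 in total.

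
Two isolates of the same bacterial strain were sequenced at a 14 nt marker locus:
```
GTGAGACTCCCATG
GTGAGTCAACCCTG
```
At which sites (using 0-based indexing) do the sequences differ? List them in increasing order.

5, 7, 8, 11

Scanning 0-based: 5: A/T; 7: T/A; 8: C/A; 11: A/C.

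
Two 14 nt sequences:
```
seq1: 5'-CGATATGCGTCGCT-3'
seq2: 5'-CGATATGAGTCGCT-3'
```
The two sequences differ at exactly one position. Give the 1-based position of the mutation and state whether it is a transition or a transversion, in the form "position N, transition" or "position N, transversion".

position 8, transversion

The sequences differ only at position 8: C→A (pyrimidine→purine), a transversion.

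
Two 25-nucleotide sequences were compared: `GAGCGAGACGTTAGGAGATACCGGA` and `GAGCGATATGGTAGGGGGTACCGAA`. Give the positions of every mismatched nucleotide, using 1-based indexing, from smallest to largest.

7, 9, 11, 16, 18, 24

Differences at position 7 (G→T), position 9 (C→T), position 11 (T→G), position 16 (A→G), position 18 (A→G), position 24 (G→A).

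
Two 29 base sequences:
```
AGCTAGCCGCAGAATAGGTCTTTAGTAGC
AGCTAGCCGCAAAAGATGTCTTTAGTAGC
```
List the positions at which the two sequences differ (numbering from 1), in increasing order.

12, 15, 17

Differences at position 12 (G→A), position 15 (T→G), position 17 (G→T).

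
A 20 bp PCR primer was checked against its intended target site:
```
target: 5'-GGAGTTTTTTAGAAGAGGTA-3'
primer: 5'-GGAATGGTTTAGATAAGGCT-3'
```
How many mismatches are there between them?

7

The sequences differ at sites 4, 6, 7, 14, 15, 19, 20 (1-based) — 7 in total.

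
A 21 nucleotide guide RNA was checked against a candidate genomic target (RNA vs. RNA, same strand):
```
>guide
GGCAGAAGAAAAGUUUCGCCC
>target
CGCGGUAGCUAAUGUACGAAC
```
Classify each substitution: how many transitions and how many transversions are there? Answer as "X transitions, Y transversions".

1 transition, 9 transversions

Mismatches (1-based):
position 1: G→C (purine→pyrimidine, transversion)
position 4: A→G (purine→purine, transition)
position 6: A→U (purine→pyrimidine, transversion)
position 9: A→C (purine→pyrimidine, transversion)
position 10: A→U (purine→pyrimidine, transversion)
position 13: G→U (purine→pyrimidine, transversion)
position 14: U→G (pyrimidine→purine, transversion)
position 16: U→A (pyrimidine→purine, transversion)
position 19: C→A (pyrimidine→purine, transversion)
position 20: C→A (pyrimidine→purine, transversion)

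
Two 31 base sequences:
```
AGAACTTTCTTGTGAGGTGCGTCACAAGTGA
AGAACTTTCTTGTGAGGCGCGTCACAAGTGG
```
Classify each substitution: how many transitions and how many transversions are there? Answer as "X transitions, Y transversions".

2 transitions, 0 transversions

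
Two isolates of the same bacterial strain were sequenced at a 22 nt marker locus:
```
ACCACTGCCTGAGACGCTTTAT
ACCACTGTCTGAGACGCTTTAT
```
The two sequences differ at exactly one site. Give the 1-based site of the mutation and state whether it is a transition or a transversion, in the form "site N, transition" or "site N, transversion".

site 8, transition

The sequences differ only at site 8: C→T (pyrimidine→pyrimidine), a transition.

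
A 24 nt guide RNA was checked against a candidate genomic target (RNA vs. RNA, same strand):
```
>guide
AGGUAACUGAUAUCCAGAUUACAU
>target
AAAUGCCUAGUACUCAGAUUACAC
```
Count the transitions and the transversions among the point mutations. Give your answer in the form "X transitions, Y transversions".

8 transitions, 1 transversion

Mismatches (1-based):
position 2: G→A (purine→purine, transition)
position 3: G→A (purine→purine, transition)
position 5: A→G (purine→purine, transition)
position 6: A→C (purine→pyrimidine, transversion)
position 9: G→A (purine→purine, transition)
position 10: A→G (purine→purine, transition)
position 13: U→C (pyrimidine→pyrimidine, transition)
position 14: C→U (pyrimidine→pyrimidine, transition)
position 24: U→C (pyrimidine→pyrimidine, transition)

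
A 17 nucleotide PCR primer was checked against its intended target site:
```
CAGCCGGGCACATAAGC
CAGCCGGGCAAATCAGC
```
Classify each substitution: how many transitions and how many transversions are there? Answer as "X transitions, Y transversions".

0 transitions, 2 transversions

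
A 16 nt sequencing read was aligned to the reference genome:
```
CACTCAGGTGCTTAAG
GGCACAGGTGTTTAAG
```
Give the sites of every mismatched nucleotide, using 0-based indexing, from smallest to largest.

Scanning 0-based: 0: C/G; 1: A/G; 3: T/A; 10: C/T.

0, 1, 3, 10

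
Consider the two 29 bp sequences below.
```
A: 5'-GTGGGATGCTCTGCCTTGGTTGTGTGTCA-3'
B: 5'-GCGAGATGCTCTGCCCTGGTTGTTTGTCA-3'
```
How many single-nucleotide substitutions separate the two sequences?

4

Mismatches (1-based): base 2: T→C; base 4: G→A; base 16: T→C; base 24: G→T.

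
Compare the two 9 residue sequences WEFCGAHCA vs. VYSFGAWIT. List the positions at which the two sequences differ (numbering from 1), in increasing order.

1, 2, 3, 4, 7, 8, 9

Differences at position 1 (W→V), position 2 (E→Y), position 3 (F→S), position 4 (C→F), position 7 (H→W), position 8 (C→I), position 9 (A→T).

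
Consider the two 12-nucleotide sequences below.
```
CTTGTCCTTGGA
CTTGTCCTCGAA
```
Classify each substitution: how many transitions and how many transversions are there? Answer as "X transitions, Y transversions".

2 transitions, 0 transversions

Transitions (purine↔purine or pyrimidine↔pyrimidine): 9 T→C, 11 G→A.
Transversions (purine↔pyrimidine): none.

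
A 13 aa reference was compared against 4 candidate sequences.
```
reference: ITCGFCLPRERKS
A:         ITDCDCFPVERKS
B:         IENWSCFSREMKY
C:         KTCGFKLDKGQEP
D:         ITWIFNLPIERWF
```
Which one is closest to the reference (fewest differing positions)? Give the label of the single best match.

A

A differs at 5 positions; B differs at 8 positions; C differs at 8 positions; D differs at 6 positions. The closest is A.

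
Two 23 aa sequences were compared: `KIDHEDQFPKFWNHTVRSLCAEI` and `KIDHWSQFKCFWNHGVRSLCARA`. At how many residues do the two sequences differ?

The sequences differ at residues 5, 6, 9, 10, 15, 22, 23 (1-based) — 7 in total.

7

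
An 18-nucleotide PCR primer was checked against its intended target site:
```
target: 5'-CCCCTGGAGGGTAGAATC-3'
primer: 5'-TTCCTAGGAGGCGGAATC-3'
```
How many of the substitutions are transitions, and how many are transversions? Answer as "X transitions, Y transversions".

7 transitions, 0 transversions

Transitions (purine↔purine or pyrimidine↔pyrimidine): 1 C→T, 2 C→T, 6 G→A, 8 A→G, 9 G→A, 12 T→C, 13 A→G.
Transversions (purine↔pyrimidine): none.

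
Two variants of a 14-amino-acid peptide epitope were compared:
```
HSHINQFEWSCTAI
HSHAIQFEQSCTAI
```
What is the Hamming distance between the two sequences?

Comparing position by position, 3 residues differ: 4 (I/A), 5 (N/I), 9 (W/Q).

3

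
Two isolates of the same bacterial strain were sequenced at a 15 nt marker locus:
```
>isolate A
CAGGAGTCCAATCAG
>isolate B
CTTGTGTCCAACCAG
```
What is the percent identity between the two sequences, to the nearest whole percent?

4 positions differ (2, 3, 5, 12), so 11 of 15 match: 11/15 = 73.33%.

73%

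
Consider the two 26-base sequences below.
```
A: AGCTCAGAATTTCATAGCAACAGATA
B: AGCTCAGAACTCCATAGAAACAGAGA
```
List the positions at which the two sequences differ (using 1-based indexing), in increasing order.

Differences at position 10 (T→C), position 12 (T→C), position 18 (C→A), position 25 (T→G).

10, 12, 18, 25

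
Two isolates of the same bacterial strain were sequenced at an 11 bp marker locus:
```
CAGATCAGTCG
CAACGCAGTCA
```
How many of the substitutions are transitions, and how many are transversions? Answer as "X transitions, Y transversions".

Transitions (purine↔purine or pyrimidine↔pyrimidine): 3 G→A, 11 G→A.
Transversions (purine↔pyrimidine): 4 A→C, 5 T→G.

2 transitions, 2 transversions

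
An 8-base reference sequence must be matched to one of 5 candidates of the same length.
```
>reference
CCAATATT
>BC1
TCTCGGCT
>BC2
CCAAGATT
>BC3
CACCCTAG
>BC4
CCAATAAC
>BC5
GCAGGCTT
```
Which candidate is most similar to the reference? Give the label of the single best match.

BC1 differs at 6 bases; BC2 differs at 1 base; BC3 differs at 7 bases; BC4 differs at 2 bases; BC5 differs at 4 bases. The closest is BC2.

BC2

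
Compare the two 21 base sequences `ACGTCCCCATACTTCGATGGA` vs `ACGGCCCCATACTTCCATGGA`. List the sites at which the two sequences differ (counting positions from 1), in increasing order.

4, 16

Scanning 1-based: 4: T/G; 16: G/C.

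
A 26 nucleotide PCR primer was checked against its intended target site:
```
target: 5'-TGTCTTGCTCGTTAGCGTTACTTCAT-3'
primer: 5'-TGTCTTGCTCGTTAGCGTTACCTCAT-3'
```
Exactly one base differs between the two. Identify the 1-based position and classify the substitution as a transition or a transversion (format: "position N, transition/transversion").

position 22, transition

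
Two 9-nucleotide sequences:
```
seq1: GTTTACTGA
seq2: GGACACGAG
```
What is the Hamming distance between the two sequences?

6

Mismatches (1-based): position 2: T→G; position 3: T→A; position 4: T→C; position 7: T→G; position 8: G→A; position 9: A→G.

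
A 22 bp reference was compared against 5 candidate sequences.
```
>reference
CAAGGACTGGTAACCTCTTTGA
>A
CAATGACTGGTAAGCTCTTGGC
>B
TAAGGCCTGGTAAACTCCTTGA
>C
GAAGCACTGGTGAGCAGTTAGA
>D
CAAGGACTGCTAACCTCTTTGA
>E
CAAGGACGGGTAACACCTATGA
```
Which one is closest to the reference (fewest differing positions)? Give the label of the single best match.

Hamming distances to reference — A: 4; B: 4; C: 7; D: 1; E: 4.
Smallest is D with 1 mismatch.

D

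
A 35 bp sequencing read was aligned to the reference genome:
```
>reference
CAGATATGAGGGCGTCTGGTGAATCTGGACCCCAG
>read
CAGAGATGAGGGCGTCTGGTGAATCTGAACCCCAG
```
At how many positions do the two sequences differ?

2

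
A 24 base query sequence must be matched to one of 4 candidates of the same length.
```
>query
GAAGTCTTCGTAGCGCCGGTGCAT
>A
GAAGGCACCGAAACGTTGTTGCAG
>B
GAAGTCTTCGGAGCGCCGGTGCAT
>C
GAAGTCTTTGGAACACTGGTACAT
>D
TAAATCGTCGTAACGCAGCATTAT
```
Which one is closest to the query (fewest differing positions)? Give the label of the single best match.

B

Hamming distances to query — A: 9; B: 1; C: 6; D: 9.
Smallest is B with 1 mismatch.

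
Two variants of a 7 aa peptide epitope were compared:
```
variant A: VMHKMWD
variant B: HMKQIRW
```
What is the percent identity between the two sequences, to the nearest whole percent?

14%

6 positions differ (1, 3, 4, 5, 6, 7), so 1 of 7 match: 1/7 = 14.29%.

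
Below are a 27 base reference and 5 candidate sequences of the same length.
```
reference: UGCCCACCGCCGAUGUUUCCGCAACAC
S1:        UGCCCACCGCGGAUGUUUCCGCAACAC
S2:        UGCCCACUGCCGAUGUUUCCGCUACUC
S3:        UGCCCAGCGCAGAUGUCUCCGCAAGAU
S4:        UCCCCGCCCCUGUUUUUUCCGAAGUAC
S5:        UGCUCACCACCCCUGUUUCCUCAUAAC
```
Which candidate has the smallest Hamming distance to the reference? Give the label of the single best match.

Hamming distances to reference — S1: 1; S2: 3; S3: 5; S4: 9; S5: 7.
Smallest is S1 with 1 mismatch.

S1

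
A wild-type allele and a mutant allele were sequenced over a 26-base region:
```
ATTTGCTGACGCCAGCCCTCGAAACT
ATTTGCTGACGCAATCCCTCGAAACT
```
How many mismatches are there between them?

2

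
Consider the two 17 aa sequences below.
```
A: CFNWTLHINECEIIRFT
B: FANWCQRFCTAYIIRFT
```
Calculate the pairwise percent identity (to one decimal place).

Mismatches at positions 1, 2, 5, 6, 7, 8, 9, 10, 11, 12 (1-based): 10 of 17.
Identical positions: 7/17 = 41.18% → 41.2%.

41.2%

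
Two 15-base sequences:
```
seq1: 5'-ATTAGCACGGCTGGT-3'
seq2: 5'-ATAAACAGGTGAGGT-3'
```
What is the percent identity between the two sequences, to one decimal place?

6 positions differ (3, 5, 8, 10, 11, 12), so 9 of 15 match: 9/15 = 60%.

60.0%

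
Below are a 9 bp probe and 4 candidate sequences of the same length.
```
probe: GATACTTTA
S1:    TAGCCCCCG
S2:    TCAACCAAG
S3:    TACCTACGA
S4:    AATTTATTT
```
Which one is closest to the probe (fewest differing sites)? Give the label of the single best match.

S1 differs at 7 sites; S2 differs at 7 sites; S3 differs at 7 sites; S4 differs at 5 sites. The closest is S4.

S4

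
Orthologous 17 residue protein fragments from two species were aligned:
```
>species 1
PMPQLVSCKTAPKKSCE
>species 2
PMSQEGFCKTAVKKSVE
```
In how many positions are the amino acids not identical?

6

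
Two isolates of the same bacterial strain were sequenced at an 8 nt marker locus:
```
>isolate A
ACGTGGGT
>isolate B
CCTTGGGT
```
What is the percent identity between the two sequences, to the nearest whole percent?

2 positions differ (1, 3), so 6 of 8 match: 6/8 = 75%.

75%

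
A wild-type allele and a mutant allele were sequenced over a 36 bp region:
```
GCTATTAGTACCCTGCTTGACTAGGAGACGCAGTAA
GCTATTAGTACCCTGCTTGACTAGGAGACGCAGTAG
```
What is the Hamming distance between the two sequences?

1

Comparing position by position, 1 site differs: 36 (A/G).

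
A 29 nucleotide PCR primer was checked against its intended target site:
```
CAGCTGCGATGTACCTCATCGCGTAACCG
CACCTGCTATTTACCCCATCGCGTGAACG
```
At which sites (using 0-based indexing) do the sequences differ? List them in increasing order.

2, 7, 10, 15, 24, 26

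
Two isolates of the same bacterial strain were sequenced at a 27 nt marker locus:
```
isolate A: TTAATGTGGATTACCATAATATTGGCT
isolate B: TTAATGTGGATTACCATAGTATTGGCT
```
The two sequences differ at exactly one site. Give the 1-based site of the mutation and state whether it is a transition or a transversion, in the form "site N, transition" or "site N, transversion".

site 19, transition

Site 19 changes A→G. A is a purine and G is a purine, so this is a transition.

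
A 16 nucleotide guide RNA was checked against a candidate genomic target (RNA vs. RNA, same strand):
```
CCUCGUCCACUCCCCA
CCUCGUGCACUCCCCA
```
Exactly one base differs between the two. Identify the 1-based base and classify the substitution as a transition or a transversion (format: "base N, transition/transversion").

base 7, transversion

The sequences differ only at base 7: C→G (pyrimidine→purine), a transversion.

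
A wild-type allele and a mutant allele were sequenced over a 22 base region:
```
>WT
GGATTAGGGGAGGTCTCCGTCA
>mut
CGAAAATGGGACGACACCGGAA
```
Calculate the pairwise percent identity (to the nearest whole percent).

59%

9 positions differ (1, 4, 5, 7, 12, 14, 16, 20, 21), so 13 of 22 match: 13/22 = 59.09%.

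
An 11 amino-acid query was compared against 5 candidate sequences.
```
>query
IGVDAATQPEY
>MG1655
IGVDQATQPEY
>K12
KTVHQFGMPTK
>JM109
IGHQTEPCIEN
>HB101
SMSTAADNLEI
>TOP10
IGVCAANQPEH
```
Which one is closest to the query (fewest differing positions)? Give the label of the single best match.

Hamming distances to query — MG1655: 1; K12: 9; JM109: 8; HB101: 8; TOP10: 3.
Smallest is MG1655 with 1 mismatch.

MG1655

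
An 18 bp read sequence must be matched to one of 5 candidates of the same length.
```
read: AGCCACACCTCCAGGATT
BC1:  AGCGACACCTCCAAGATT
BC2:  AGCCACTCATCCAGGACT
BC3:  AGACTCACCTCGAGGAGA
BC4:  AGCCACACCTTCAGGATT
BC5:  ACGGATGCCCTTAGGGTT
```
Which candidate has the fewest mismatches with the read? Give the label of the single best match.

BC4

BC1 differs at 2 positions; BC2 differs at 3 positions; BC3 differs at 5 positions; BC4 differs at 1 position; BC5 differs at 9 positions. The closest is BC4.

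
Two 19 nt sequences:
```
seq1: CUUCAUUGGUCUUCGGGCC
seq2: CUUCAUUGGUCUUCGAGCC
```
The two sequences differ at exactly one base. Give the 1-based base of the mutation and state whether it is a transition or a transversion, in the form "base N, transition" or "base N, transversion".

Base 16 changes G→A. G is a purine and A is a purine, so this is a transition.

base 16, transition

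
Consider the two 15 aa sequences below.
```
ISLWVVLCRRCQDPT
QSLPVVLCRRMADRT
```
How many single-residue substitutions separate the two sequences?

5

Comparing position by position, 5 residues differ: 1 (I/Q), 4 (W/P), 11 (C/M), 12 (Q/A), 14 (P/R).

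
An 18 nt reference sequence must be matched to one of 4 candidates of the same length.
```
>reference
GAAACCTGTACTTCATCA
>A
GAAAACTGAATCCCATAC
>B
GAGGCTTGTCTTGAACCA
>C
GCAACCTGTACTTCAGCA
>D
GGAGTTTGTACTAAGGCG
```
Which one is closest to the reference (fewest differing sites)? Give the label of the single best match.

Hamming distances to reference — A: 7; B: 8; C: 2; D: 9.
Smallest is C with 2 mismatches.

C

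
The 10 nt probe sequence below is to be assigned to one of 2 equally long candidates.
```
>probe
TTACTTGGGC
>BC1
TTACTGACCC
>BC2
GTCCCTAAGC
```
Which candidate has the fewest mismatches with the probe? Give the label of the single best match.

BC1

BC1 differs at 4 bases; BC2 differs at 5 bases. The closest is BC1.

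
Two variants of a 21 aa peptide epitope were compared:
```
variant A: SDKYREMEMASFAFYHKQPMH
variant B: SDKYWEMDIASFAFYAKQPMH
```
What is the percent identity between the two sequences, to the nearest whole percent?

4 positions differ (5, 8, 9, 16), so 17 of 21 match: 17/21 = 80.95%.

81%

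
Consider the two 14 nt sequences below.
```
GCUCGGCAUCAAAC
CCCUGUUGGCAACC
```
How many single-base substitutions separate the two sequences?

Comparing position by position, 8 sites differ: 1 (G/C), 3 (U/C), 4 (C/U), 6 (G/U), 7 (C/U), 8 (A/G), 9 (U/G), 13 (A/C).

8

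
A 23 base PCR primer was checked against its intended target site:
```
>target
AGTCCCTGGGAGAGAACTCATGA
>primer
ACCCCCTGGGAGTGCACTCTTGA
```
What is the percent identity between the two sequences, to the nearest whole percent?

78%

Mismatches at positions 2, 3, 13, 15, 20 (1-based): 5 of 23.
Identical positions: 18/23 = 78.26% → 78%.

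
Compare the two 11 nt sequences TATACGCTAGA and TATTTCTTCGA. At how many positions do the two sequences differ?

5

The sequences differ at positions 4, 5, 6, 7, 9 (1-based) — 5 in total.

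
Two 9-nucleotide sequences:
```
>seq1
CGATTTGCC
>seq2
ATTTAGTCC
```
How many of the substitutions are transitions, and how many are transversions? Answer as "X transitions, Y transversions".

Mismatches (1-based):
site 1: C→A (pyrimidine→purine, transversion)
site 2: G→T (purine→pyrimidine, transversion)
site 3: A→T (purine→pyrimidine, transversion)
site 5: T→A (pyrimidine→purine, transversion)
site 6: T→G (pyrimidine→purine, transversion)
site 7: G→T (purine→pyrimidine, transversion)

0 transitions, 6 transversions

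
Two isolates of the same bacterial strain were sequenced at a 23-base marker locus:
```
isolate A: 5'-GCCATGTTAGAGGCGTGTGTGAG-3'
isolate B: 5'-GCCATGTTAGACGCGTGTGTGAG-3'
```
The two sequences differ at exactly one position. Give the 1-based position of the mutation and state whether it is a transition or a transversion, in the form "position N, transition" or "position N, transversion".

position 12, transversion

The sequences differ only at position 12: G→C (purine→pyrimidine), a transversion.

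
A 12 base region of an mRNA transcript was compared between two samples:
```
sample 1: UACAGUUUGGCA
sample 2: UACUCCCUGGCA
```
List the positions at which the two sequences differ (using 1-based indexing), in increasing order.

4, 5, 6, 7

Differences at position 4 (A→U), position 5 (G→C), position 6 (U→C), position 7 (U→C).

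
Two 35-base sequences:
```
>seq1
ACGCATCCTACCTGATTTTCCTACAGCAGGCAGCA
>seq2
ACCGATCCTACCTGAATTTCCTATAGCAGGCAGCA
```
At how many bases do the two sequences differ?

4

Mismatches (1-based): base 3: G→C; base 4: C→G; base 16: T→A; base 24: C→T.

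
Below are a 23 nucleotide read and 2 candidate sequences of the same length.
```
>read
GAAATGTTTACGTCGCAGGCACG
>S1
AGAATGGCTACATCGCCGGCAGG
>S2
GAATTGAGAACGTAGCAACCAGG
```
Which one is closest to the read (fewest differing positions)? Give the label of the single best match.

S1 differs at 7 positions; S2 differs at 8 positions. The closest is S1.

S1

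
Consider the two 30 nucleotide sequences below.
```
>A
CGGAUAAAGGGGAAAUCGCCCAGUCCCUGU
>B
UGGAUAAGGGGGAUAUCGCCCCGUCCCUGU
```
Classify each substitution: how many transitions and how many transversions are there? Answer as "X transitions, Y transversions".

Transitions (purine↔purine or pyrimidine↔pyrimidine): 1 C→U, 8 A→G.
Transversions (purine↔pyrimidine): 14 A→U, 22 A→C.

2 transitions, 2 transversions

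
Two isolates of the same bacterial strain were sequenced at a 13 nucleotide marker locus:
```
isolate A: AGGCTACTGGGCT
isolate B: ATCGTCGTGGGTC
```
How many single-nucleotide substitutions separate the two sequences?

The sequences differ at sites 2, 3, 4, 6, 7, 12, 13 (1-based) — 7 in total.

7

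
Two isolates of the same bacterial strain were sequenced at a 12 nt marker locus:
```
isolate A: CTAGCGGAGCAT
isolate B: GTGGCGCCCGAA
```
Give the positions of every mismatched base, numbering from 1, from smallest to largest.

1, 3, 7, 8, 9, 10, 12

Differences at position 1 (C→G), position 3 (A→G), position 7 (G→C), position 8 (A→C), position 9 (G→C), position 10 (C→G), position 12 (T→A).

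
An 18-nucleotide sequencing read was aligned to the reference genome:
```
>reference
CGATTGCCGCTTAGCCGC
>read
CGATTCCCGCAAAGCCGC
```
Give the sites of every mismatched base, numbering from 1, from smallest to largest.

Differences at site 6 (G→C), site 11 (T→A), site 12 (T→A).

6, 11, 12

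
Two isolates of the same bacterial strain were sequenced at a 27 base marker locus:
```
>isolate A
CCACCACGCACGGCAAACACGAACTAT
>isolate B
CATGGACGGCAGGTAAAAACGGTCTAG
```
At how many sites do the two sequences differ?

12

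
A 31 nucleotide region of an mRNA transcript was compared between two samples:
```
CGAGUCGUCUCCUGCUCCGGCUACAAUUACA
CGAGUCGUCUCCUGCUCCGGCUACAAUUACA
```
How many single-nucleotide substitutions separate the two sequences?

No positions differ; the sequences are identical.

0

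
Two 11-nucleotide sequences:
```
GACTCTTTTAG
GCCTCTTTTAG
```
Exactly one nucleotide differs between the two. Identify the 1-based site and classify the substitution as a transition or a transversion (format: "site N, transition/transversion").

The sequences differ only at site 2: A→C (purine→pyrimidine), a transversion.

site 2, transversion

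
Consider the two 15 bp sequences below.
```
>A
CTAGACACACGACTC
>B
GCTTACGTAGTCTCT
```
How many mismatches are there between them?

12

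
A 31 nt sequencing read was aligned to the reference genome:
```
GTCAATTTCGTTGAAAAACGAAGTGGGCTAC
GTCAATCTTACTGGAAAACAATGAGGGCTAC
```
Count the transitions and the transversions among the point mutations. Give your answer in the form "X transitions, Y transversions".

6 transitions, 2 transversions

Transitions (purine↔purine or pyrimidine↔pyrimidine): 7 T→C, 9 C→T, 10 G→A, 11 T→C, 14 A→G, 20 G→A.
Transversions (purine↔pyrimidine): 22 A→T, 24 T→A.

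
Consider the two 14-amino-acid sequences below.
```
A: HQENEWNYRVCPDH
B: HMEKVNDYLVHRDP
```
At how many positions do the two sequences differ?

9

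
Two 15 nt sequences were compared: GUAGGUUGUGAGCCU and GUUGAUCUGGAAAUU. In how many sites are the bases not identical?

The sequences differ at sites 3, 5, 7, 8, 9, 12, 13, 14 (1-based) — 8 in total.

8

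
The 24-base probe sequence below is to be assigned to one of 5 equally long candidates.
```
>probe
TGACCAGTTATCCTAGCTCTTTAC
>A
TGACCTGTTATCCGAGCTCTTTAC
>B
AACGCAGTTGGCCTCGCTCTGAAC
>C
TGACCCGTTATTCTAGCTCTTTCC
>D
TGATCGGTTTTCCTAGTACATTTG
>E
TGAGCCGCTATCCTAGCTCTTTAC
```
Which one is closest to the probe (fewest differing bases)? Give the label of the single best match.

A

Hamming distances to probe — A: 2; B: 9; C: 3; D: 8; E: 3.
Smallest is A with 2 mismatches.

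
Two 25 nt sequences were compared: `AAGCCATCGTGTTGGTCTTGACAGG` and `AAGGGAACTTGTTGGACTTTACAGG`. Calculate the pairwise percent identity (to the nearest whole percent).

76%

6 positions differ (4, 5, 7, 9, 16, 20), so 19 of 25 match: 19/25 = 76%.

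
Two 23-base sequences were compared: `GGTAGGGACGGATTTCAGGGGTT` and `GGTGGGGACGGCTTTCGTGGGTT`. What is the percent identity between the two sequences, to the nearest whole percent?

4 positions differ (4, 12, 17, 18), so 19 of 23 match: 19/23 = 82.61%.

83%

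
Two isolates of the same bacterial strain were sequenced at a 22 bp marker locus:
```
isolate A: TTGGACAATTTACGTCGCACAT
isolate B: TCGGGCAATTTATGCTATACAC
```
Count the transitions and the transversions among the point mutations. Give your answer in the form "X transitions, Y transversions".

8 transitions, 0 transversions

Mismatches (1-based):
site 2: T→C (pyrimidine→pyrimidine, transition)
site 5: A→G (purine→purine, transition)
site 13: C→T (pyrimidine→pyrimidine, transition)
site 15: T→C (pyrimidine→pyrimidine, transition)
site 16: C→T (pyrimidine→pyrimidine, transition)
site 17: G→A (purine→purine, transition)
site 18: C→T (pyrimidine→pyrimidine, transition)
site 22: T→C (pyrimidine→pyrimidine, transition)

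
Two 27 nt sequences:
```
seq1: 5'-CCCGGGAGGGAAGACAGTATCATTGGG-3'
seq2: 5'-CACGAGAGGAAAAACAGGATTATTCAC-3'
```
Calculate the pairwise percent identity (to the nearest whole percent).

67%

Mismatches at positions 2, 5, 10, 13, 18, 21, 25, 26, 27 (1-based): 9 of 27.
Identical positions: 18/27 = 66.67% → 67%.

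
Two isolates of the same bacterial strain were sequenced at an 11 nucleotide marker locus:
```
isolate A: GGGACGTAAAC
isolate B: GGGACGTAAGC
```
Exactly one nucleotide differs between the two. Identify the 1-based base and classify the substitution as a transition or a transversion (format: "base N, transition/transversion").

The sequences differ only at base 10: A→G (purine→purine), a transition.

base 10, transition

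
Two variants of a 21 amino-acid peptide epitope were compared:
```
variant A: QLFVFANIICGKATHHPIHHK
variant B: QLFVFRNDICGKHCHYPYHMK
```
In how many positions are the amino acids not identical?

7

The sequences differ at positions 6, 8, 13, 14, 16, 18, 20 (1-based) — 7 in total.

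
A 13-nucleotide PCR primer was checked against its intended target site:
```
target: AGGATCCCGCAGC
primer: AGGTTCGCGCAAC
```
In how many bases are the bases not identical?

3

The sequences differ at bases 4, 7, 12 (1-based) — 3 in total.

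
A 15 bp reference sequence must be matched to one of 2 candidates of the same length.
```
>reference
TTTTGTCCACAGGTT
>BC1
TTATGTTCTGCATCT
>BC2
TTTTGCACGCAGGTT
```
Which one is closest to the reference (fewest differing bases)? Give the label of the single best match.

BC2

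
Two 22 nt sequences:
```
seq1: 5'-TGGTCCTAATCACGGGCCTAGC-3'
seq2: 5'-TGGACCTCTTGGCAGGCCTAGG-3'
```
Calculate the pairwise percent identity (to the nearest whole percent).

Mismatches at positions 4, 8, 9, 11, 12, 14, 22 (1-based): 7 of 22.
Identical positions: 15/22 = 68.18% → 68%.

68%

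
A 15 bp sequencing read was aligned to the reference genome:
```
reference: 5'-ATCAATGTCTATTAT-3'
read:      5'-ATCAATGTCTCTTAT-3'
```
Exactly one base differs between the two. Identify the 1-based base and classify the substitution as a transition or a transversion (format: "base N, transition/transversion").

The sequences differ only at base 11: A→C (purine→pyrimidine), a transversion.

base 11, transversion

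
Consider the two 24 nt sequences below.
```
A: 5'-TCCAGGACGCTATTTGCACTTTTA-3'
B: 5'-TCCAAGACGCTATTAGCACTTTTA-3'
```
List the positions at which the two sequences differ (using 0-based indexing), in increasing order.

4, 14

Differences at position 4 (G→A), position 14 (T→A).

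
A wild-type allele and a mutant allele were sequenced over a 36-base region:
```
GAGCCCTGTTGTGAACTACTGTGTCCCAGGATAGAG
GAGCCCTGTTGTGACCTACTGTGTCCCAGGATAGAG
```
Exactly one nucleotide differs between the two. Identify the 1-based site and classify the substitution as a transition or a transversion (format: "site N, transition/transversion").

site 15, transversion

Site 15 changes A→C. A is a purine and C is a pyrimidine, so this is a transversion.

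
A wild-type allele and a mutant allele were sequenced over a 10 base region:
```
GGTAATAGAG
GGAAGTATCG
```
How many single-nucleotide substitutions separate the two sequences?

4

Comparing position by position, 4 bases differ: 3 (T/A), 5 (A/G), 8 (G/T), 9 (A/C).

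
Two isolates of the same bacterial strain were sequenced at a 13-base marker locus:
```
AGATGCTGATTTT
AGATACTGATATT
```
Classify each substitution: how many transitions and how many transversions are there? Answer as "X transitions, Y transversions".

Transitions (purine↔purine or pyrimidine↔pyrimidine): 5 G→A.
Transversions (purine↔pyrimidine): 11 T→A.

1 transition, 1 transversion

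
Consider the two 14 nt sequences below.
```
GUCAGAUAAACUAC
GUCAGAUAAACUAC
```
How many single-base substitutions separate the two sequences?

0

The two sequences are identical at every position.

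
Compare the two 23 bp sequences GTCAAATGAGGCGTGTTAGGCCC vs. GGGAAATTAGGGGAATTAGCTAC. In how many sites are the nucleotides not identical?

9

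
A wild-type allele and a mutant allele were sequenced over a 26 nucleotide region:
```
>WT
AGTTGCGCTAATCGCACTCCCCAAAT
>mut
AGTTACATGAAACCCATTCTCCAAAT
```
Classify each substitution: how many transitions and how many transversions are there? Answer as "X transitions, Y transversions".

5 transitions, 3 transversions

Mismatches (1-based):
site 5: G→A (purine→purine, transition)
site 7: G→A (purine→purine, transition)
site 8: C→T (pyrimidine→pyrimidine, transition)
site 9: T→G (pyrimidine→purine, transversion)
site 12: T→A (pyrimidine→purine, transversion)
site 14: G→C (purine→pyrimidine, transversion)
site 17: C→T (pyrimidine→pyrimidine, transition)
site 20: C→T (pyrimidine→pyrimidine, transition)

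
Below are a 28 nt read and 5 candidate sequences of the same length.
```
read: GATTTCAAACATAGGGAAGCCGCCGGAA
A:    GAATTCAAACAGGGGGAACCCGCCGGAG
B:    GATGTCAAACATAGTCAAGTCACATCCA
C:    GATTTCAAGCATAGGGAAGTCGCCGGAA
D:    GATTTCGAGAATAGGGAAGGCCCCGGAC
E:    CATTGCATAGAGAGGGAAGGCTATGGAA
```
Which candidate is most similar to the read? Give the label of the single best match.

C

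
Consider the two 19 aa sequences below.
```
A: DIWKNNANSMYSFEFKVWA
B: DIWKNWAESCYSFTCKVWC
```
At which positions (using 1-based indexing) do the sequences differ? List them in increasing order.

6, 8, 10, 14, 15, 19

Differences at position 6 (N→W), position 8 (N→E), position 10 (M→C), position 14 (E→T), position 15 (F→C), position 19 (A→C).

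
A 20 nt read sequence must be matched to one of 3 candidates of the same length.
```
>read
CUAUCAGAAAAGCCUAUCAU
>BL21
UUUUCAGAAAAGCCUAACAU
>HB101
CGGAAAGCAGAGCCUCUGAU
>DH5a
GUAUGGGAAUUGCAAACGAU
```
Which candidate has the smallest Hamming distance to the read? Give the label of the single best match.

BL21

Hamming distances to read — BL21: 3; HB101: 8; DH5a: 9.
Smallest is BL21 with 3 mismatches.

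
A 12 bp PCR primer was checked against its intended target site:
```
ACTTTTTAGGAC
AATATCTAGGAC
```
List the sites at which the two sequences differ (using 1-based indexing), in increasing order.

2, 4, 6

Differences at site 2 (C→A), site 4 (T→A), site 6 (T→C).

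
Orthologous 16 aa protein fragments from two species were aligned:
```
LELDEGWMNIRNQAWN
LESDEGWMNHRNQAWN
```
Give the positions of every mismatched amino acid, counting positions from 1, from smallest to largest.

3, 10

Scanning 1-based: 3: L/S; 10: I/H.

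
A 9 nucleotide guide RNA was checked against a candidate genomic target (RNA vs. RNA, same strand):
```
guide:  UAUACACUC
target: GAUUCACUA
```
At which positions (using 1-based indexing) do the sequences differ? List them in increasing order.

1, 4, 9

Scanning 1-based: 1: U/G; 4: A/U; 9: C/A.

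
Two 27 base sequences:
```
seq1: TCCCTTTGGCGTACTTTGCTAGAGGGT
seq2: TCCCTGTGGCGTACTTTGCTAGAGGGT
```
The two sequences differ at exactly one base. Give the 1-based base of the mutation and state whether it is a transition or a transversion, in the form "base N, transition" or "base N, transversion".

base 6, transversion

Base 6 changes T→G. T is a pyrimidine and G is a purine, so this is a transversion.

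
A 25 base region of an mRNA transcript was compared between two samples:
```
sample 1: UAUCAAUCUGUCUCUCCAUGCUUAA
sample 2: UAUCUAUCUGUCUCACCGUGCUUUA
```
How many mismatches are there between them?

The sequences differ at sites 5, 15, 18, 24 (1-based) — 4 in total.

4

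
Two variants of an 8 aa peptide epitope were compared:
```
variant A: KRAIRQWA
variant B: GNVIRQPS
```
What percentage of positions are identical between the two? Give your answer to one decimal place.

37.5%

5 positions differ (1, 2, 3, 7, 8), so 3 of 8 match: 3/8 = 37.5%.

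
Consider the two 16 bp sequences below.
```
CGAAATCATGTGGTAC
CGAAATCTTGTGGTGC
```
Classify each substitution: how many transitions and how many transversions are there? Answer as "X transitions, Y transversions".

Mismatches (1-based):
site 8: A→T (purine→pyrimidine, transversion)
site 15: A→G (purine→purine, transition)

1 transition, 1 transversion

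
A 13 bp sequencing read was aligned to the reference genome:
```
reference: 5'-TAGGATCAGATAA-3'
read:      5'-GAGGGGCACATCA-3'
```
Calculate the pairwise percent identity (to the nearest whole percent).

62%

5 positions differ (1, 5, 6, 9, 12), so 8 of 13 match: 8/13 = 61.54%.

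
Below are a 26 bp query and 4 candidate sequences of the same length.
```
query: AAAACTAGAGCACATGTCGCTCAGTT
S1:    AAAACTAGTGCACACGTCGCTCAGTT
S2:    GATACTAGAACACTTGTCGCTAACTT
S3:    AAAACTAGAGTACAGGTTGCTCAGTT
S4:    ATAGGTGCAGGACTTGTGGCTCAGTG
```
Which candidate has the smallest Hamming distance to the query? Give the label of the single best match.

S1

S1 differs at 2 positions; S2 differs at 6 positions; S3 differs at 3 positions; S4 differs at 9 positions. The closest is S1.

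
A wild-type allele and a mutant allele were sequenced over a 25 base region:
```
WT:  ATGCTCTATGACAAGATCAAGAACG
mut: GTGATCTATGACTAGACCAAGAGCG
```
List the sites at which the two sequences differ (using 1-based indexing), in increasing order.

1, 4, 13, 17, 23

Scanning 1-based: 1: A/G; 4: C/A; 13: A/T; 17: T/C; 23: A/G.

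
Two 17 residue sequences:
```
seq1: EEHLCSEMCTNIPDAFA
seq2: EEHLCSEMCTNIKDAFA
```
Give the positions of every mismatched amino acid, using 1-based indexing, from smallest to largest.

13

Differences at position 13 (P→K).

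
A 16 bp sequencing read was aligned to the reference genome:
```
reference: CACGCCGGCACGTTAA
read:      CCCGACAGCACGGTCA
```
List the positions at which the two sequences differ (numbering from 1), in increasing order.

Scanning 1-based: 2: A/C; 5: C/A; 7: G/A; 13: T/G; 15: A/C.

2, 5, 7, 13, 15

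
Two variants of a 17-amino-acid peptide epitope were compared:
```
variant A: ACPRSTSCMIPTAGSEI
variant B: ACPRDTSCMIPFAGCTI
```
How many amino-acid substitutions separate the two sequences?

Mismatches (1-based): residue 5: S→D; residue 12: T→F; residue 15: S→C; residue 16: E→T.

4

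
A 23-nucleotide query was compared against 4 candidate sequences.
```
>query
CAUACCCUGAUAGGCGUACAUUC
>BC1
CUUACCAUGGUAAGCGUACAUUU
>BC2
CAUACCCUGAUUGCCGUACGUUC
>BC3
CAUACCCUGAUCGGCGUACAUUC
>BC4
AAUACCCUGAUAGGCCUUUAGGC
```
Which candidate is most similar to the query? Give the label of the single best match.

BC3

BC1 differs at 5 positions; BC2 differs at 3 positions; BC3 differs at 1 position; BC4 differs at 6 positions. The closest is BC3.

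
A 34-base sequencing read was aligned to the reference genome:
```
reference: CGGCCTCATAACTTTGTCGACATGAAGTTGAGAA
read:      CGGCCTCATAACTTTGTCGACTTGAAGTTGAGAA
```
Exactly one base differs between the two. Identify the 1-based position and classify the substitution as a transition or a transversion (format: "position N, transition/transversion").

Position 22 changes A→T. A is a purine and T is a pyrimidine, so this is a transversion.

position 22, transversion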